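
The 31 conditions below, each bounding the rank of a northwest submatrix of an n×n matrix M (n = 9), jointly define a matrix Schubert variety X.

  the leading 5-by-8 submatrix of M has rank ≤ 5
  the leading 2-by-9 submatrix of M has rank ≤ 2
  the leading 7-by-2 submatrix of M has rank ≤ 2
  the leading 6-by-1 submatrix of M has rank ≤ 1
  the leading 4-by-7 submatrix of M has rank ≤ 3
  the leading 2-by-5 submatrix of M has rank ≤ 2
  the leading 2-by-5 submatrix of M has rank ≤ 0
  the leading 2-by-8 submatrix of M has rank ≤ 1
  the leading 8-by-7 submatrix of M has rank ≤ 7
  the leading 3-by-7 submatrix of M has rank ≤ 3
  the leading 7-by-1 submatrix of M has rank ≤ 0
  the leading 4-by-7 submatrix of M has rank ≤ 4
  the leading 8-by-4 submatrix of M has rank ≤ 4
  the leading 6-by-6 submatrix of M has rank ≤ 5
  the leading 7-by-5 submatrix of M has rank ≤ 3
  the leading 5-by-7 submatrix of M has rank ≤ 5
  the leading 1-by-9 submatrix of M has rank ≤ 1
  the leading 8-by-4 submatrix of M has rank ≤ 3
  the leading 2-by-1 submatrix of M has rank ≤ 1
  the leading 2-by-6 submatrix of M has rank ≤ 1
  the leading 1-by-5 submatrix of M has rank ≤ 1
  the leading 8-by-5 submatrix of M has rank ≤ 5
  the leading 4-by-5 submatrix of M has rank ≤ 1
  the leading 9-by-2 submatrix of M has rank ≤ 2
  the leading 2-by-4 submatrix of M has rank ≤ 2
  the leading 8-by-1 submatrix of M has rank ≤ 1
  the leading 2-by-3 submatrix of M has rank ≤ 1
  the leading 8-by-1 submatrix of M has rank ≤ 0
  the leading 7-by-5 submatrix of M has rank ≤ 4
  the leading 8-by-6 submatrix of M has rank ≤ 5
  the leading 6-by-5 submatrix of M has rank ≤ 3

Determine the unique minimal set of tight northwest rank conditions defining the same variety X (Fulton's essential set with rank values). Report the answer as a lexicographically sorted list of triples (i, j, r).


Propagating the 31 rank bounds to every northwest block:

  R[1]: 0 | 0 | 0 | 0 | 0 | 1 | 1 | 1 | 1
  R[2]: 0 | 0 | 0 | 0 | 0 | 1 | 1 | 1 | 2
  R[3]: 0 | 1 | 1 | 1 | 1 | 2 | 2 | 2 | 3
  R[4]: 0 | 1 | 1 | 1 | 1 | 2 | 3 | 3 | 4
  R[5]: 0 | 1 | 2 | 2 | 2 | 3 | 4 | 4 | 5
  R[6]: 0 | 1 | 2 | 3 | 3 | 4 | 5 | 5 | 6
  R[7]: 0 | 1 | 2 | 3 | 3 | 4 | 5 | 6 | 7
  R[8]: 0 | 1 | 2 | 3 | 4 | 5 | 6 | 7 | 8
  R[9]: 1 | 2 | 3 | 4 | 5 | 6 | 7 | 8 | 9

so w = (6, 9, 2, 7, 3, 4, 8, 5, 1).

|D(w)|=22, |Ess(w)|=5:

[(2, 5, 0), (2, 8, 1), (4, 5, 1), (7, 5, 3), (8, 1, 0)]


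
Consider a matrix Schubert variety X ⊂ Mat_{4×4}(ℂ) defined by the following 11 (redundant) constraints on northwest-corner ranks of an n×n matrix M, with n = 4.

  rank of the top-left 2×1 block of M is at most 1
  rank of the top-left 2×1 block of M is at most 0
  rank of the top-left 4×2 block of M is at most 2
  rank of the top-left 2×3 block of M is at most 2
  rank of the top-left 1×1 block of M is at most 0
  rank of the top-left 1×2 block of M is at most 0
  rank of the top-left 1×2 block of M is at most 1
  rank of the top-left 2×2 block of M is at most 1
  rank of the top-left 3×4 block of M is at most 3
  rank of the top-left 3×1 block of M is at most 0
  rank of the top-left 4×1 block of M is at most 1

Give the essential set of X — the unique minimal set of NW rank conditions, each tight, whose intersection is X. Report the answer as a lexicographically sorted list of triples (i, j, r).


The tightest implied rank at each (i,j), from the 11 conditions:

  R[1]: 0 0 1 1
  R[2]: 0 1 2 2
  R[3]: 0 1 2 3
  R[4]: 1 2 3 4

so w = (3, 2, 4, 1).

Rothe diagram D(w) (4 cells), 2 SE-corners (essential conditions):

[(1, 2, 0), (3, 1, 0)]


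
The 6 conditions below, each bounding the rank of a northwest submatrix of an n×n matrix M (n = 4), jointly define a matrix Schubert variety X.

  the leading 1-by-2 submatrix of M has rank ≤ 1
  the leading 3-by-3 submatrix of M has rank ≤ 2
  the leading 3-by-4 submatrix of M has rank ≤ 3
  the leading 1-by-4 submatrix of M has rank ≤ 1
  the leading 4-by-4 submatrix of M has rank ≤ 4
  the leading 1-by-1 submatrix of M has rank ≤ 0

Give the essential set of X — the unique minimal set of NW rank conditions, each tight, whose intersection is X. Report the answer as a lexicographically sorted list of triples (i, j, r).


Rank table r_w(4×4) implied by the 6 constraints:

  0, 1, 1, 1
  1, 2, 2, 2
  1, 2, 2, 3
  1, 2, 3, 4

giving w = (2, 1, 4, 3) via Δ²R.

2 SE-corners of the 2-cell Rothe diagram give Ess(w):

[(1, 1, 0), (3, 3, 2)]


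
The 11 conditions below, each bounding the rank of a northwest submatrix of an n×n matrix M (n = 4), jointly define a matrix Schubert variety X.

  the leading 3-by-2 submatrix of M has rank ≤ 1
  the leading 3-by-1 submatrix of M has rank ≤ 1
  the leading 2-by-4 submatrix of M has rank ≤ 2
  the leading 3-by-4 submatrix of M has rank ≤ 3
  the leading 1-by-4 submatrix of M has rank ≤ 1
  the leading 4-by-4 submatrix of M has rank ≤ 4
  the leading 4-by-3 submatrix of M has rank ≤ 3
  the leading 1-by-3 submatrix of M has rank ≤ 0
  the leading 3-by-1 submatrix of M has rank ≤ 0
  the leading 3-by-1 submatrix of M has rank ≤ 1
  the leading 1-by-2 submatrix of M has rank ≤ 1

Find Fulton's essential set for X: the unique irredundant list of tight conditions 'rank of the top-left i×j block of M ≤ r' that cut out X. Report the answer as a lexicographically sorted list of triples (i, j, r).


Propagating the 11 rank bounds to every northwest block:

  row 1: 0 0 0 1
  row 2: 0 1 1 2
  row 3: 0 1 2 3
  row 4: 1 2 3 4

giving w = (4, 2, 3, 1) via Δ²R.

ℓ(w)=5; the 2 essential cells (i,j,r):

[(1, 3, 0), (3, 1, 0)]


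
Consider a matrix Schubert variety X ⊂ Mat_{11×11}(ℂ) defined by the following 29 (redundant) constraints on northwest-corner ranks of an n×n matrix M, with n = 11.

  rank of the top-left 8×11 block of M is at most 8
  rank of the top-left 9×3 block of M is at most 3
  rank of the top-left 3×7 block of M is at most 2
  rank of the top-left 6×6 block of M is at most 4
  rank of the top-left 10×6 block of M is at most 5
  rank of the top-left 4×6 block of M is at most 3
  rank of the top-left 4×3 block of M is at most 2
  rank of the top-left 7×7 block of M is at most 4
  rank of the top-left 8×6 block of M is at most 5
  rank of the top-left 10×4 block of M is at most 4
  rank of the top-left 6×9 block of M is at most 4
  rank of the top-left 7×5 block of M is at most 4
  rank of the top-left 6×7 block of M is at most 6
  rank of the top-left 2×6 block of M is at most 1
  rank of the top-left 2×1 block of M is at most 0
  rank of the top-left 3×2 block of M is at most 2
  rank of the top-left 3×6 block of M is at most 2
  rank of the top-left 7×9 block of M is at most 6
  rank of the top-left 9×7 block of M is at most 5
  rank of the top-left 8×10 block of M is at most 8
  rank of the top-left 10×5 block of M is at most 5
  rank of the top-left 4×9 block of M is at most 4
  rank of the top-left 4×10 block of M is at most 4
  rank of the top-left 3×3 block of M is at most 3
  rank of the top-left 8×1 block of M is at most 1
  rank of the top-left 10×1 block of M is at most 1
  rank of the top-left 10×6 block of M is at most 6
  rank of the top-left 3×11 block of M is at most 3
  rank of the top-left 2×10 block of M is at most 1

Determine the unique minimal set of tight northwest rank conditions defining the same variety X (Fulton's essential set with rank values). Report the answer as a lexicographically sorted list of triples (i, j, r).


Reconstructing r_w from the 29 given conditions:

  R[1]: 0 1 1 1 1 1 1 1 1 1 1
  R[2]: 0 1 1 1 1 1 1 1 1 1 2
  R[3]: 1 2 2 2 2 2 2 2 2 2 3
  R[4]: 1 2 2 3 3 3 3 3 3 3 4
  R[5]: 1 2 3 4 4 4 4 4 4 4 5
  R[6]: 1 2 3 4 4 4 4 4 4 5 6
  R[7]: 1 2 3 4 4 4 4 5 5 6 7
  R[8]: 1 2 3 4 5 5 5 6 6 7 8
  R[9]: 1 2 3 4 5 5 5 6 7 8 9
  R[10]: 1 2 3 4 5 5 6 7 8 9 10
  R[11]: 1 2 3 4 5 6 7 8 9 10 11

second differences of R give the permutation w = (2, 11, 1, 4, 3, 10, 8, 5, 9, 7, 6).

Rothe diagram D(w) (22 cells), 7 SE-corners (essential conditions):

[(2, 1, 0), (2, 10, 1), (4, 3, 2), (6, 9, 4), (7, 7, 4), (9, 7, 5), (10, 6, 5)]


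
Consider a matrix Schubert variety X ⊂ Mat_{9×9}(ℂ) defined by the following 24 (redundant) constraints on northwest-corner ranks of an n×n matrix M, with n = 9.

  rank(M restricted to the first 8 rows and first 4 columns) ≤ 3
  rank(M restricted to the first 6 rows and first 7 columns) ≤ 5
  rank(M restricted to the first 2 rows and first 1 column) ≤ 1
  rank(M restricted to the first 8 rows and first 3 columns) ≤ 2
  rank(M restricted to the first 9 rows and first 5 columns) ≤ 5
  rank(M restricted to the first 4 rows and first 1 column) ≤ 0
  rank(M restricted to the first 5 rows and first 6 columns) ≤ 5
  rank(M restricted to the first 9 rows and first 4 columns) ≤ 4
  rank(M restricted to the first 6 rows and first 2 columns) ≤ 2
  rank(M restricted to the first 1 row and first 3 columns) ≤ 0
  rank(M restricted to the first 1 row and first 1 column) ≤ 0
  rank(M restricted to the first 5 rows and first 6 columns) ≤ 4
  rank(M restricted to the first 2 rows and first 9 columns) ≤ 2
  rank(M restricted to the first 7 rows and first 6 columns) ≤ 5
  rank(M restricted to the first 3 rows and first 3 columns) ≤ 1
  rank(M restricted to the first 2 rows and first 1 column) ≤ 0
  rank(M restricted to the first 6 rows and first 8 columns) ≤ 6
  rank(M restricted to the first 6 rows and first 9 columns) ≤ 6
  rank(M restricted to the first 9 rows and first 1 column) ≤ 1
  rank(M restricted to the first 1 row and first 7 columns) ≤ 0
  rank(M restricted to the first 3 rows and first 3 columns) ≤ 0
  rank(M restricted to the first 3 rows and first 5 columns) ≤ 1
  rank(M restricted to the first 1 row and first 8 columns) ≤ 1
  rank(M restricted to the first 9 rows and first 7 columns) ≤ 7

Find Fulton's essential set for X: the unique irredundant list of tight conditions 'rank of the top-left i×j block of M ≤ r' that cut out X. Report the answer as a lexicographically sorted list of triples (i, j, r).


Rank table r_w(9×9) implied by the 24 constraints:

  row 1: 0  0  0  0  0  0  0  1  1
  row 2: 0  0  0  1  1  1  1  2  2
  row 3: 0  0  0  1  1  2  2  3  3
  row 4: 0  1  1  2  2  3  3  4  4
  row 5: 1  2  2  3  3  4  4  5  5
  row 6: 1  2  2  3  4  5  5  6  6
  row 7: 1  2  2  3  4  5  6  7  7
  row 8: 1  2  2  3  4  5  6  7  8
  row 9: 1  2  3  4  5  6  7  8  9

second differences of R give the permutation w = (8, 4, 6, 2, 1, 5, 7, 9, 3).

D(w) has 18 cells with 5 SE-corners; essential set:

[(1, 7, 0), (3, 3, 0), (3, 5, 1), (4, 1, 0), (8, 3, 2)]


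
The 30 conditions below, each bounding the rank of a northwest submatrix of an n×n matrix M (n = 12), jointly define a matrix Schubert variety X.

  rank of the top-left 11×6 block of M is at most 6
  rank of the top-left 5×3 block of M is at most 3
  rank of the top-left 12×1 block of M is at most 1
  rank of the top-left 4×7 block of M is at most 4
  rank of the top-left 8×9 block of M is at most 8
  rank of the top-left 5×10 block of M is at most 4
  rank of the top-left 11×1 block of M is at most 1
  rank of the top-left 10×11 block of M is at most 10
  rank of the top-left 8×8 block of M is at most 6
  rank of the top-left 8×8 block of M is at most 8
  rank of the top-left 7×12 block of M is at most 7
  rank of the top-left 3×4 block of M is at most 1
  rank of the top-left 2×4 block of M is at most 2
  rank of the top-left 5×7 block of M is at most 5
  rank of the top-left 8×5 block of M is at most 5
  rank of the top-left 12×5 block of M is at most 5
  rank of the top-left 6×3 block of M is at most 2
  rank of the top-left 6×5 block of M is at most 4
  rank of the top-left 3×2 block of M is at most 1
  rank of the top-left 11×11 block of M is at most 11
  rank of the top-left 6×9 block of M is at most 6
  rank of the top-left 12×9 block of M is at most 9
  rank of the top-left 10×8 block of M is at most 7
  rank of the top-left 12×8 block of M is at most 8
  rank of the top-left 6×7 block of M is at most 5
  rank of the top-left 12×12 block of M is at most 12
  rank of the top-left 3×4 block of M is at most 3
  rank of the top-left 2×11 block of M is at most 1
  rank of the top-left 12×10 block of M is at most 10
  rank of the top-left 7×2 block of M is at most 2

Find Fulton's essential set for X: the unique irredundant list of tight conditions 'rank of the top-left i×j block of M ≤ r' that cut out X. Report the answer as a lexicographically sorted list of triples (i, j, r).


Recovering R(i,j) via the rank-extension bound from the 30 conditions:

  row 1: 1, 1, 1, 1, 1, 1, 1, 1, 1, 1, 1, 1
  row 2: 1, 1, 1, 1, 1, 1, 1, 1, 1, 1, 1, 2
  row 3: 1, 1, 1, 1, 2, 2, 2, 2, 2, 2, 2, 3
  row 4: 1, 2, 2, 2, 3, 3, 3, 3, 3, 3, 3, 4
  row 5: 1, 2, 2, 3, 4, 4, 4, 4, 4, 4, 4, 5
  row 6: 1, 2, 2, 3, 4, 5, 5, 5, 5, 5, 5, 6
  row 7: 1, 2, 3, 4, 5, 6, 6, 6, 6, 6, 6, 7
  row 8: 1, 2, 3, 4, 5, 6, 6, 6, 7, 7, 7, 8
  row 9: 1, 2, 3, 4, 5, 6, 7, 7, 8, 8, 8, 9
  row 10: 1, 2, 3, 4, 5, 6, 7, 7, 8, 9, 9, 10
  row 11: 1, 2, 3, 4, 5, 6, 7, 8, 9, 10, 10, 11
  row 12: 1, 2, 3, 4, 5, 6, 7, 8, 9, 10, 11, 12

the unique w with this rank table is (1, 12, 5, 2, 4, 6, 3, 9, 7, 10, 8, 11).

5 SE-corners of the 18-cell Rothe diagram give Ess(w):

[(2, 11, 1), (3, 4, 1), (6, 3, 2), (8, 8, 6), (10, 8, 7)]


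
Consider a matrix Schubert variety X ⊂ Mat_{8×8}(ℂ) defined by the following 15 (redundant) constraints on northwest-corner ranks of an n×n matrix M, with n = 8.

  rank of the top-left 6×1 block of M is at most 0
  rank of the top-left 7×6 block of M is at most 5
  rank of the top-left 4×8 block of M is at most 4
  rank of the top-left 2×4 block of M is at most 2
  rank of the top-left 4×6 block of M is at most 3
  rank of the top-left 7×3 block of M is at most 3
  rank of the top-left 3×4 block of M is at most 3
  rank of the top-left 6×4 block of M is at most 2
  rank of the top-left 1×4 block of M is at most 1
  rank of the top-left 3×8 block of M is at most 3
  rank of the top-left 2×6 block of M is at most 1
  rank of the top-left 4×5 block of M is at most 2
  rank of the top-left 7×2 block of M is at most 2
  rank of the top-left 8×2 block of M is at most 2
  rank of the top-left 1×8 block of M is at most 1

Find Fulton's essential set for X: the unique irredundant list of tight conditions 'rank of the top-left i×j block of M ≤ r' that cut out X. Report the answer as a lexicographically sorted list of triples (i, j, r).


Recovering R(i,j) via the rank-extension bound from the 15 conditions:

  R[1]: 0, 1, 1, 1, 1, 1, 1, 1
  R[2]: 0, 1, 1, 1, 1, 1, 2, 2
  R[3]: 0, 1, 2, 2, 2, 2, 3, 3
  R[4]: 0, 1, 2, 2, 2, 3, 4, 4
  R[5]: 0, 1, 2, 2, 3, 4, 5, 5
  R[6]: 0, 1, 2, 2, 3, 4, 5, 6
  R[7]: 1, 2, 3, 3, 4, 5, 6, 7
  R[8]: 1, 2, 3, 4, 5, 6, 7, 8

second differences of R give the permutation w = (2, 7, 3, 6, 5, 8, 1, 4).

4 SE-corners of the 14-cell Rothe diagram give Ess(w):

[(2, 6, 1), (4, 5, 2), (6, 1, 0), (6, 4, 2)]


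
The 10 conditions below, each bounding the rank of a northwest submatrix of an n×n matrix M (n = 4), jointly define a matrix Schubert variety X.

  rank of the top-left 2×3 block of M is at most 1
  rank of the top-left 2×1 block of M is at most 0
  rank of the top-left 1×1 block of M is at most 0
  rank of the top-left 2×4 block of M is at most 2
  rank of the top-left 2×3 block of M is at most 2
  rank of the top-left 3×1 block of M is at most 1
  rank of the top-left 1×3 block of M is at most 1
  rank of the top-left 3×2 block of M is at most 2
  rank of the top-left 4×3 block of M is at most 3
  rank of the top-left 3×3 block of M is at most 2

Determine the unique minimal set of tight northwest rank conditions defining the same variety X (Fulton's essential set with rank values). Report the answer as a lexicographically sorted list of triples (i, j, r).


Rank table r_w(4×4) implied by the 10 constraints:

  i=1: 0, 1, 1, 1
  i=2: 0, 1, 1, 2
  i=3: 1, 2, 2, 3
  i=4: 1, 2, 3, 4

reading off 1-entries of Δ²R: w = (2, 4, 1, 3).

2 SE-corners of the 3-cell Rothe diagram give Ess(w):

[(2, 1, 0), (2, 3, 1)]


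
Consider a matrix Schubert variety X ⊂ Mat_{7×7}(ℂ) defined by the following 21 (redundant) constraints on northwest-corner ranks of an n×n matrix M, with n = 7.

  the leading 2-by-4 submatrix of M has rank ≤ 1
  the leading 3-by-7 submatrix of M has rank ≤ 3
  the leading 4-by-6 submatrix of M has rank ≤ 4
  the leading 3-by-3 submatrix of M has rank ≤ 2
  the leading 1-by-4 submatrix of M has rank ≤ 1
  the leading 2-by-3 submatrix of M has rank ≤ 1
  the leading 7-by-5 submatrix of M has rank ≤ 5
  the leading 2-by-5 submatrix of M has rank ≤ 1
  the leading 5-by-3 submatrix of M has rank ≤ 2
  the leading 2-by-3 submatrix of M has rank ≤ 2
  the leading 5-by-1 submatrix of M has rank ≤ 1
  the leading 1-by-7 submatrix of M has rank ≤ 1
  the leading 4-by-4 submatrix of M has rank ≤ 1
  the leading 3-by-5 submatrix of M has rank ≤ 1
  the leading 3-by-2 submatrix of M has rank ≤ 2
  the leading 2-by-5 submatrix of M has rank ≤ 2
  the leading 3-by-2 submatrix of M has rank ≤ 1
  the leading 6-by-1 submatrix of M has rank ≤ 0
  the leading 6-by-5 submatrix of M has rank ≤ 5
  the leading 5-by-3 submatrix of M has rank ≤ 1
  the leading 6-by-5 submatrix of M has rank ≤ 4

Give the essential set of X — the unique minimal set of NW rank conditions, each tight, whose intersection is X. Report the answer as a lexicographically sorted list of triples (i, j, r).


Reconstructing r_w from the 21 given conditions:

  0  1  1  1  1  1  1
  0  1  1  1  1  2  2
  0  1  1  1  1  2  3
  0  1  1  1  2  3  4
  0  1  1  2  3  4  5
  0  1  2  3  4  5  6
  1  2  3  4  5  6  7

so w = (2, 6, 7, 5, 4, 3, 1).

Rothe diagram D(w) (15 cells), 4 SE-corners (essential conditions):

[(3, 5, 1), (4, 4, 1), (5, 3, 1), (6, 1, 0)]


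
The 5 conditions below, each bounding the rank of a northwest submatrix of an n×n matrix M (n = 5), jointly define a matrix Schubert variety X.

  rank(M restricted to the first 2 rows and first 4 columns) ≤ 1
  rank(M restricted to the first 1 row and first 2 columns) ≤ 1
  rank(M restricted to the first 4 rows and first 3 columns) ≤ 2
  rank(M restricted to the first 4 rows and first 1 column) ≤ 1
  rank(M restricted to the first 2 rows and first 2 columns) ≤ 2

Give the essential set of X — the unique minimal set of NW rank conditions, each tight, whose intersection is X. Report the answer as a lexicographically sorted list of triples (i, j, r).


Propagating the 5 rank bounds to every northwest block:

  row 1: 1  1  1  1  1
  row 2: 1  1  1  1  2
  row 3: 1  2  2  2  3
  row 4: 1  2  2  3  4
  row 5: 1  2  3  4  5

so w = (1, 5, 2, 4, 3).

Rothe diagram D(w) (4 cells), 2 SE-corners (essential conditions):

[(2, 4, 1), (4, 3, 2)]


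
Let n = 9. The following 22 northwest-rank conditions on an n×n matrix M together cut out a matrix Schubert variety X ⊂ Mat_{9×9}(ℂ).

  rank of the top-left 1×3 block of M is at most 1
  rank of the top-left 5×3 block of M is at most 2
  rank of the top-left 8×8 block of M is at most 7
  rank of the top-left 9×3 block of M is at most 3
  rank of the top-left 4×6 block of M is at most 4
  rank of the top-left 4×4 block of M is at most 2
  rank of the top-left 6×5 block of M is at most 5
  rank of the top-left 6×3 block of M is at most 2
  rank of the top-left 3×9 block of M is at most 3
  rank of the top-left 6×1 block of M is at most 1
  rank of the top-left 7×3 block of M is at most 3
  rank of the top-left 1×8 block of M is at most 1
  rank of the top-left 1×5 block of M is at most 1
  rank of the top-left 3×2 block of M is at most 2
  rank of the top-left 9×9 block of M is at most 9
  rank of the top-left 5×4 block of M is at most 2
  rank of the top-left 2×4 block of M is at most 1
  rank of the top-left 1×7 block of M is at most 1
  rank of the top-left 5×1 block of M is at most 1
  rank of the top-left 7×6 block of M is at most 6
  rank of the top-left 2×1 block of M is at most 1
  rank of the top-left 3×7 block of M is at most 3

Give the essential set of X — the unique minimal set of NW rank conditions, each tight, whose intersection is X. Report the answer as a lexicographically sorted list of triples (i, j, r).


Rank table r_w(9×9) implied by the 22 constraints:

  i=1: 1, 1, 1, 1, 1, 1, 1, 1, 1
  i=2: 1, 1, 1, 1, 2, 2, 2, 2, 2
  i=3: 1, 2, 2, 2, 3, 3, 3, 3, 3
  i=4: 1, 2, 2, 2, 3, 4, 4, 4, 4
  i=5: 1, 2, 2, 2, 3, 4, 5, 5, 5
  i=6: 1, 2, 2, 3, 4, 5, 6, 6, 6
  i=7: 1, 2, 3, 4, 5, 6, 7, 7, 7
  i=8: 1, 2, 3, 4, 5, 6, 7, 7, 8
  i=9: 1, 2, 3, 4, 5, 6, 7, 8, 9

reading off 1-entries of Δ²R: w = (1, 5, 2, 6, 7, 4, 3, 9, 8).

ℓ(w)=9; the 4 essential cells (i,j,r):

[(2, 4, 1), (5, 4, 2), (6, 3, 2), (8, 8, 7)]


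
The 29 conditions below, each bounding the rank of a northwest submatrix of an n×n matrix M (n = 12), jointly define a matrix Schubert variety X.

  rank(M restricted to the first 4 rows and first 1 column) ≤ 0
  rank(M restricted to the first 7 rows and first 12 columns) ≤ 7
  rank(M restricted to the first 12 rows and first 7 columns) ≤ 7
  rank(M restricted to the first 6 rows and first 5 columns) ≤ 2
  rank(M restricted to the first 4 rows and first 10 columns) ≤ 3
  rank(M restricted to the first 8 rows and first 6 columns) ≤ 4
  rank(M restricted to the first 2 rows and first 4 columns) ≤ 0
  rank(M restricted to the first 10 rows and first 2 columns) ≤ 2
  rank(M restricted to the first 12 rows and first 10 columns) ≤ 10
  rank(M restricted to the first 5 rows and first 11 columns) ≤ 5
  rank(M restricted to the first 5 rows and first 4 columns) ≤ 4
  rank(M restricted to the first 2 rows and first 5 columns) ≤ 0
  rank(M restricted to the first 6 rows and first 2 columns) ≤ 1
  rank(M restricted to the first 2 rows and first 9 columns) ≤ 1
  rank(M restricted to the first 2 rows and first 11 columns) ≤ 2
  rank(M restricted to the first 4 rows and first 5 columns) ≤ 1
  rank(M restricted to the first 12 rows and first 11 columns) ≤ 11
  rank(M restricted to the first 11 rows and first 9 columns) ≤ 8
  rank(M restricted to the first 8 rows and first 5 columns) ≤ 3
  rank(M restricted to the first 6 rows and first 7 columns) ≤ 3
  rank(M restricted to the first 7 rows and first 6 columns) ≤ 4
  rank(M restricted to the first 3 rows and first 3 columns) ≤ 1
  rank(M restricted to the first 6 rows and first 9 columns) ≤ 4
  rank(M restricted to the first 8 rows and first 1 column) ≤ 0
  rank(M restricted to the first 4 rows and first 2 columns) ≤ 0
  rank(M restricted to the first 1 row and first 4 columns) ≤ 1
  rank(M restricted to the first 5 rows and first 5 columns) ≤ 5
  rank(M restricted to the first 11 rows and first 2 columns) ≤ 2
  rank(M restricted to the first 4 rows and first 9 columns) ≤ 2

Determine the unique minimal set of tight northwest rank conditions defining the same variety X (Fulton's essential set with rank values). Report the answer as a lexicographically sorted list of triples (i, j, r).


Recovering R(i,j) via the rank-extension bound from the 29 conditions:

  R[1]: 0, 0, 0, 0, 0, 1, 1, 1, 1, 1, 1, 1
  R[2]: 0, 0, 0, 0, 0, 1, 1, 1, 1, 2, 2, 2
  R[3]: 0, 0, 1, 1, 1, 2, 2, 2, 2, 3, 3, 3
  R[4]: 0, 0, 1, 1, 1, 2, 2, 2, 2, 3, 4, 4
  R[5]: 0, 1, 2, 2, 2, 3, 3, 3, 3, 4, 5, 5
  R[6]: 0, 1, 2, 2, 2, 3, 3, 4, 4, 5, 6, 6
  R[7]: 0, 1, 2, 3, 3, 4, 4, 5, 5, 6, 7, 7
  R[8]: 0, 1, 2, 3, 3, 4, 5, 6, 6, 7, 8, 8
  R[9]: 1, 2, 3, 4, 4, 5, 6, 7, 7, 8, 9, 9
  R[10]: 1, 2, 3, 4, 5, 6, 7, 8, 8, 9, 10, 10
  R[11]: 1, 2, 3, 4, 5, 6, 7, 8, 8, 9, 10, 11
  R[12]: 1, 2, 3, 4, 5, 6, 7, 8, 9, 10, 11, 12

second differences of R give the permutation w = (6, 10, 3, 11, 2, 8, 4, 7, 1, 5, 12, 9).

Fulton essential set (10 of the 31 Rothe cells):

[(2, 5, 0), (2, 9, 1), (4, 2, 0), (4, 5, 1), (4, 9, 2), (6, 5, 2), (6, 7, 3), (8, 1, 0), (8, 5, 3), (11, 9, 8)]


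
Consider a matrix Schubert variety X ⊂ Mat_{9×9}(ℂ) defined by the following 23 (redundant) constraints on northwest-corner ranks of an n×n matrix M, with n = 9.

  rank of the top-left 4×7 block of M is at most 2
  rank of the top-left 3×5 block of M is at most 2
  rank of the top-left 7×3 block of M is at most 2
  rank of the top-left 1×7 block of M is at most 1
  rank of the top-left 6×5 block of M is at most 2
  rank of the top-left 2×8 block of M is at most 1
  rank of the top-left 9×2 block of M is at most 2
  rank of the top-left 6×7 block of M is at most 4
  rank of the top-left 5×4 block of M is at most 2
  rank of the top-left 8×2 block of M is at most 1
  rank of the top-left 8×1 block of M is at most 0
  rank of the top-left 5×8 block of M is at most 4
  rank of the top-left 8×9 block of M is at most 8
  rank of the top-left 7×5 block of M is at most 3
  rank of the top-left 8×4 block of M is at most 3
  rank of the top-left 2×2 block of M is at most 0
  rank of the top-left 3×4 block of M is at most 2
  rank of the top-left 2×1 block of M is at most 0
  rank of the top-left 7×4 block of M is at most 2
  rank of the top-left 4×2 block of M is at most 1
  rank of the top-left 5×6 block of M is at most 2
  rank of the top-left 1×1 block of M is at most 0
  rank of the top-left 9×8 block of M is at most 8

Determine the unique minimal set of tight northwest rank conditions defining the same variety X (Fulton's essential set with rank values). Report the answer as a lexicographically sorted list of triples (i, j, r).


The tightest implied rank at each (i,j), from the 23 conditions:

  0 | 0 | 1 | 1 | 1 | 1 | 1 | 1 | 1
  0 | 0 | 1 | 1 | 1 | 1 | 1 | 1 | 2
  0 | 1 | 2 | 2 | 2 | 2 | 2 | 2 | 3
  0 | 1 | 2 | 2 | 2 | 2 | 2 | 3 | 4
  0 | 1 | 2 | 2 | 2 | 2 | 3 | 4 | 5
  0 | 1 | 2 | 2 | 2 | 3 | 4 | 5 | 6
  0 | 1 | 2 | 2 | 3 | 4 | 5 | 6 | 7
  0 | 1 | 2 | 3 | 4 | 5 | 6 | 7 | 8
  1 | 2 | 3 | 4 | 5 | 6 | 7 | 8 | 9

the unique w with this rank table is (3, 9, 2, 8, 7, 6, 5, 4, 1).

D(w) has 25 cells with 7 SE-corners; essential set:

[(2, 2, 0), (2, 8, 1), (4, 7, 2), (5, 6, 2), (6, 5, 2), (7, 4, 2), (8, 1, 0)]


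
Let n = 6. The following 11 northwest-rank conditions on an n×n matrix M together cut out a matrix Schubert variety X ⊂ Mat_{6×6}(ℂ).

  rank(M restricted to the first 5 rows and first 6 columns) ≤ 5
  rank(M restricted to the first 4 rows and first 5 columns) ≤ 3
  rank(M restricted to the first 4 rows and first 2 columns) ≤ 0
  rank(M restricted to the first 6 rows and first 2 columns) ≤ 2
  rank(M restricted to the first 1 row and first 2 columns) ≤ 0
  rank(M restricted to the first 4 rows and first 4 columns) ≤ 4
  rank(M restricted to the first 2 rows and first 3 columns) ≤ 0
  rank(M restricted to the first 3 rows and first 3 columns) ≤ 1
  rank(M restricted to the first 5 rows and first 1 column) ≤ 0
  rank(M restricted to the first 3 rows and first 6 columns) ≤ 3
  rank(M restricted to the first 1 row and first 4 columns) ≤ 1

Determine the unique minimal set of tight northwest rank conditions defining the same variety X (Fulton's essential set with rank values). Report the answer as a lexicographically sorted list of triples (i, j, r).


The tightest implied rank at each (i,j), from the 11 conditions:

  0 0 0 1 1 1
  0 0 0 1 2 2
  0 0 1 2 3 3
  0 0 1 2 3 4
  0 1 2 3 4 5
  1 2 3 4 5 6

giving w = (4, 5, 3, 6, 2, 1) via Δ²R.

3 SE-corners of the 11-cell Rothe diagram give Ess(w):

[(2, 3, 0), (4, 2, 0), (5, 1, 0)]


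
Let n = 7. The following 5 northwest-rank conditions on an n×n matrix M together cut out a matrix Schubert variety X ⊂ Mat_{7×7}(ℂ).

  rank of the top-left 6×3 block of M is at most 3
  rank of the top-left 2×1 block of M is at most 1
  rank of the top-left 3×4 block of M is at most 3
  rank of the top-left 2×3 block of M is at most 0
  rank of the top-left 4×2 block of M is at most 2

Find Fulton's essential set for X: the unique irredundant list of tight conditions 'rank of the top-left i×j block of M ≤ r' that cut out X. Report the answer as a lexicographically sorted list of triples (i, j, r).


Recovering R(i,j) via the rank-extension bound from the 5 conditions:

  0 0 0 1 1 1 1
  0 0 0 1 2 2 2
  1 1 1 2 3 3 3
  1 2 2 3 4 4 4
  1 2 3 4 5 5 5
  1 2 3 4 5 6 6
  1 2 3 4 5 6 7

hence w(1..7) = (4, 5, 1, 2, 3, 6, 7).

Fulton essential set (1 of the 6 Rothe cells):

[(2, 3, 0)]


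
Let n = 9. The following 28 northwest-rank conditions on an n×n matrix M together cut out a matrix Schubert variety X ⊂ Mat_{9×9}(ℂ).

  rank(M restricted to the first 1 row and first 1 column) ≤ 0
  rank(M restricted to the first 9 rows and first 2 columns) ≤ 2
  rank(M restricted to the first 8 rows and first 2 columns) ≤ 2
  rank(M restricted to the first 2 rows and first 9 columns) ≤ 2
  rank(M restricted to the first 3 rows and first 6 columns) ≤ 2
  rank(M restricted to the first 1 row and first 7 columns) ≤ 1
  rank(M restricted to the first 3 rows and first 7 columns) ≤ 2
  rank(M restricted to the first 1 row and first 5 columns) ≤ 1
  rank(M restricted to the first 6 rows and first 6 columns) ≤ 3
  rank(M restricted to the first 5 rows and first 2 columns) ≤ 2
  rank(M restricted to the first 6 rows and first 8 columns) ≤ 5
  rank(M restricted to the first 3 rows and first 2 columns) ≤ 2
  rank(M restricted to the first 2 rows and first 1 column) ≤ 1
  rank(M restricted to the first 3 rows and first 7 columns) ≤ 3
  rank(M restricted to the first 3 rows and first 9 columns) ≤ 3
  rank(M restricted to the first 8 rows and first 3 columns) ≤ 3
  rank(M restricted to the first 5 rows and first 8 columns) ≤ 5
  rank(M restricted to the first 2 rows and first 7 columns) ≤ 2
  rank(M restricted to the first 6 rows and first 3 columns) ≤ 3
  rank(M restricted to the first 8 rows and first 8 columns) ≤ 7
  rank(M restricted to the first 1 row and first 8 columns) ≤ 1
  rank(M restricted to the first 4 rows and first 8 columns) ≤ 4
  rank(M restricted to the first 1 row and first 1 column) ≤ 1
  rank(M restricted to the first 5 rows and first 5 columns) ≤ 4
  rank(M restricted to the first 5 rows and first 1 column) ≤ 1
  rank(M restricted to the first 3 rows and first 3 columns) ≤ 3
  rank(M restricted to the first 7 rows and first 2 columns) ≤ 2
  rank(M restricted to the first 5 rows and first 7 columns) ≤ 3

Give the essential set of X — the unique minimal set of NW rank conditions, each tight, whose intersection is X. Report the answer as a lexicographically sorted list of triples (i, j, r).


Propagating the 28 rank bounds to every northwest block:

  R[1]: 0 | 1 | 1 | 1 | 1 | 1 | 1 | 1 | 1
  R[2]: 1 | 2 | 2 | 2 | 2 | 2 | 2 | 2 | 2
  R[3]: 1 | 2 | 2 | 2 | 2 | 2 | 2 | 3 | 3
  R[4]: 1 | 2 | 3 | 3 | 3 | 3 | 3 | 4 | 4
  R[5]: 1 | 2 | 3 | 3 | 3 | 3 | 3 | 4 | 5
  R[6]: 1 | 2 | 3 | 3 | 3 | 3 | 4 | 5 | 6
  R[7]: 1 | 2 | 3 | 4 | 4 | 4 | 5 | 6 | 7
  R[8]: 1 | 2 | 3 | 4 | 5 | 5 | 6 | 7 | 8
  R[9]: 1 | 2 | 3 | 4 | 5 | 6 | 7 | 8 | 9

hence w(1..9) = (2, 1, 8, 3, 9, 7, 4, 5, 6).

Rothe diagram D(w) (13 cells), 4 SE-corners (essential conditions):

[(1, 1, 0), (3, 7, 2), (5, 7, 3), (6, 6, 3)]


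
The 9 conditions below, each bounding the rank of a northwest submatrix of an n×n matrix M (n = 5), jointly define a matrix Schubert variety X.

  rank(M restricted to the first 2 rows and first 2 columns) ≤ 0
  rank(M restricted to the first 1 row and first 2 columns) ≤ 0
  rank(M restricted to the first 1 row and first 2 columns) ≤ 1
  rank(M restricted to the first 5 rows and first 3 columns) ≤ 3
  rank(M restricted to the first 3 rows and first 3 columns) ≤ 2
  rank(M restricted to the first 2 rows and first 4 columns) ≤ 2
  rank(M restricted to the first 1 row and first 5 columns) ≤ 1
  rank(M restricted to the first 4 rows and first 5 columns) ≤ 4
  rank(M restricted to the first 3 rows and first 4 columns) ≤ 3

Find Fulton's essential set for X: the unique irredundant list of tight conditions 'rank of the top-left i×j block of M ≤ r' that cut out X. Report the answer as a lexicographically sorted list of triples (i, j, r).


Propagating the 9 rank bounds to every northwest block:

  i=1: 0 | 0 | 1 | 1 | 1
  i=2: 0 | 0 | 1 | 2 | 2
  i=3: 1 | 1 | 2 | 3 | 3
  i=4: 1 | 2 | 3 | 4 | 4
  i=5: 1 | 2 | 3 | 4 | 5

so w = (3, 4, 1, 2, 5).

ℓ(w)=4; the 1 essential cell (i,j,r):

[(2, 2, 0)]


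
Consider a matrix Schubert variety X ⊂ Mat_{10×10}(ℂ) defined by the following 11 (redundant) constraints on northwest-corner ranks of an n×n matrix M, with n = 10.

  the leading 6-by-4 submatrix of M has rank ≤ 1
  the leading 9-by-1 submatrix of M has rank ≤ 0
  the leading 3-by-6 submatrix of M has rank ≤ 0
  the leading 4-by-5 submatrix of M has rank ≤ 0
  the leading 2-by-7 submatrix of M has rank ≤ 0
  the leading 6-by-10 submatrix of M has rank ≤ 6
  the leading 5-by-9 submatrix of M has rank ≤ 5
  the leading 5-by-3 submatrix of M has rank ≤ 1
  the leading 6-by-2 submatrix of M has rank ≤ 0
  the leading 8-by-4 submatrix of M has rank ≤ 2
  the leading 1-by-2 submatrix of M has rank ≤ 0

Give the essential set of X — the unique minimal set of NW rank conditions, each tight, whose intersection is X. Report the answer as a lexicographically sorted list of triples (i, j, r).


Propagating the 11 rank bounds to every northwest block:

  0, 0, 0, 0, 0, 0, 0, 1, 1, 1
  0, 0, 0, 0, 0, 0, 0, 1, 2, 2
  0, 0, 0, 0, 0, 0, 1, 2, 3, 3
  0, 0, 0, 0, 0, 1, 2, 3, 4, 4
  0, 0, 1, 1, 1, 2, 3, 4, 5, 5
  0, 0, 1, 1, 2, 3, 4, 5, 6, 6
  0, 1, 2, 2, 3, 4, 5, 6, 7, 7
  0, 1, 2, 2, 3, 4, 5, 6, 7, 8
  0, 1, 2, 3, 4, 5, 6, 7, 8, 9
  1, 2, 3, 4, 5, 6, 7, 8, 9, 10

hence w(1..10) = (8, 9, 7, 6, 3, 5, 2, 10, 4, 1).

Rothe diagram D(w) (34 cells), 7 SE-corners (essential conditions):

[(2, 7, 0), (3, 6, 0), (4, 5, 0), (6, 2, 0), (6, 4, 1), (8, 4, 2), (9, 1, 0)]


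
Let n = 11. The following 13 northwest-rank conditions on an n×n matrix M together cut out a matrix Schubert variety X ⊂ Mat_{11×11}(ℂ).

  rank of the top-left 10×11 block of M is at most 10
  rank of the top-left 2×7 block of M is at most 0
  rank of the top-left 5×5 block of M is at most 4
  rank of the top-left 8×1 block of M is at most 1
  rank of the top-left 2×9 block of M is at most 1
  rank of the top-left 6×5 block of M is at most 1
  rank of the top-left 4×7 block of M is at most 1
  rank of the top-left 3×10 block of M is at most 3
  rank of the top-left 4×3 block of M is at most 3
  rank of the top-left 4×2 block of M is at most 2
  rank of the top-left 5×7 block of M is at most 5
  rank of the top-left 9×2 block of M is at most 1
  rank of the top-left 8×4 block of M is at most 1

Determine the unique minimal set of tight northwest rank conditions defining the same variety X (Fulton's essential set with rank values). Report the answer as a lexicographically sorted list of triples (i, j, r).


Recovering R(i,j) via the rank-extension bound from the 13 conditions:

  row 1: 0 | 0 | 0 | 0 | 0 | 0 | 0 | 1 | 1 | 1 | 1
  row 2: 0 | 0 | 0 | 0 | 0 | 0 | 0 | 1 | 1 | 2 | 2
  row 3: 1 | 1 | 1 | 1 | 1 | 1 | 1 | 2 | 2 | 3 | 3
  row 4: 1 | 1 | 1 | 1 | 1 | 1 | 1 | 2 | 3 | 4 | 4
  row 5: 1 | 1 | 1 | 1 | 1 | 2 | 2 | 3 | 4 | 5 | 5
  row 6: 1 | 1 | 1 | 1 | 1 | 2 | 3 | 4 | 5 | 6 | 6
  row 7: 1 | 1 | 1 | 1 | 2 | 3 | 4 | 5 | 6 | 7 | 7
  row 8: 1 | 1 | 1 | 1 | 2 | 3 | 4 | 5 | 6 | 7 | 8
  row 9: 1 | 1 | 2 | 2 | 3 | 4 | 5 | 6 | 7 | 8 | 9
  row 10: 1 | 2 | 3 | 3 | 4 | 5 | 6 | 7 | 8 | 9 | 10
  row 11: 1 | 2 | 3 | 4 | 5 | 6 | 7 | 8 | 9 | 10 | 11

so w = (8, 10, 1, 9, 6, 7, 5, 11, 3, 2, 4).

6 SE-corners of the 36-cell Rothe diagram give Ess(w):

[(2, 7, 0), (2, 9, 1), (4, 7, 1), (6, 5, 1), (8, 4, 1), (9, 2, 1)]


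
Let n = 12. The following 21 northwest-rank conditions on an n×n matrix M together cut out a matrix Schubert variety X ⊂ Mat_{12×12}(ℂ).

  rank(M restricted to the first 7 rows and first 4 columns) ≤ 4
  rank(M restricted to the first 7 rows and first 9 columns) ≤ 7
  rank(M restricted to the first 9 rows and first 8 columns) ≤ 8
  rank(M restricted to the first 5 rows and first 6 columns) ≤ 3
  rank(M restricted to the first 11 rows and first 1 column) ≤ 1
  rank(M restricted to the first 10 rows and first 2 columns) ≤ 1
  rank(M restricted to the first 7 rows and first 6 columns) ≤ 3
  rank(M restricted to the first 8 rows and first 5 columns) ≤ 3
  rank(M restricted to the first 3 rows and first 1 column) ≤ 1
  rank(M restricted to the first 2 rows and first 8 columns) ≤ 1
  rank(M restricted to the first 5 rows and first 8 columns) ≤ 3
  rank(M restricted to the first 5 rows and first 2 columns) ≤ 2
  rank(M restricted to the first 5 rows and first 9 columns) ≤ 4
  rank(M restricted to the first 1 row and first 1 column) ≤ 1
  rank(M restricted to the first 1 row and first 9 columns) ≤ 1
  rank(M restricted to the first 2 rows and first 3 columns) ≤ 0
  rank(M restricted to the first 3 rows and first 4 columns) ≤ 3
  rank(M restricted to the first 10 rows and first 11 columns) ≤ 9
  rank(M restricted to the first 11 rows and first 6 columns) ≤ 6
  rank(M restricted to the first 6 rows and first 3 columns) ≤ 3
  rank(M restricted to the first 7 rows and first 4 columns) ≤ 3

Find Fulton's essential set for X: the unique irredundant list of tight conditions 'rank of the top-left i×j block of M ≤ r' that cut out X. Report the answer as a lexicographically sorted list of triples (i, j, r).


Recovering R(i,j) via the rank-extension bound from the 21 conditions:

  R[1]: 0 0 0 1 1 1 1 1 1 1 1 1
  R[2]: 0 0 0 1 1 1 1 1 2 2 2 2
  R[3]: 1 1 1 2 2 2 2 2 3 3 3 3
  R[4]: 1 1 2 3 3 3 3 3 4 4 4 4
  R[5]: 1 1 2 3 3 3 3 3 4 5 5 5
  R[6]: 1 1 2 3 3 3 4 4 5 6 6 6
  R[7]: 1 1 2 3 3 3 4 5 6 7 7 7
  R[8]: 1 1 2 3 3 4 5 6 7 8 8 8
  R[9]: 1 1 2 3 4 5 6 7 8 9 9 9
  R[10]: 1 1 2 3 4 5 6 7 8 9 9 10
  R[11]: 1 2 3 4 5 6 7 8 9 10 10 11
  R[12]: 1 2 3 4 5 6 7 8 9 10 11 12

so w = (4, 9, 1, 3, 10, 7, 8, 6, 5, 12, 2, 11).

Rothe diagram D(w) (27 cells), 7 SE-corners (essential conditions):

[(2, 3, 0), (2, 8, 1), (5, 8, 3), (7, 6, 3), (8, 5, 3), (10, 2, 1), (10, 11, 9)]


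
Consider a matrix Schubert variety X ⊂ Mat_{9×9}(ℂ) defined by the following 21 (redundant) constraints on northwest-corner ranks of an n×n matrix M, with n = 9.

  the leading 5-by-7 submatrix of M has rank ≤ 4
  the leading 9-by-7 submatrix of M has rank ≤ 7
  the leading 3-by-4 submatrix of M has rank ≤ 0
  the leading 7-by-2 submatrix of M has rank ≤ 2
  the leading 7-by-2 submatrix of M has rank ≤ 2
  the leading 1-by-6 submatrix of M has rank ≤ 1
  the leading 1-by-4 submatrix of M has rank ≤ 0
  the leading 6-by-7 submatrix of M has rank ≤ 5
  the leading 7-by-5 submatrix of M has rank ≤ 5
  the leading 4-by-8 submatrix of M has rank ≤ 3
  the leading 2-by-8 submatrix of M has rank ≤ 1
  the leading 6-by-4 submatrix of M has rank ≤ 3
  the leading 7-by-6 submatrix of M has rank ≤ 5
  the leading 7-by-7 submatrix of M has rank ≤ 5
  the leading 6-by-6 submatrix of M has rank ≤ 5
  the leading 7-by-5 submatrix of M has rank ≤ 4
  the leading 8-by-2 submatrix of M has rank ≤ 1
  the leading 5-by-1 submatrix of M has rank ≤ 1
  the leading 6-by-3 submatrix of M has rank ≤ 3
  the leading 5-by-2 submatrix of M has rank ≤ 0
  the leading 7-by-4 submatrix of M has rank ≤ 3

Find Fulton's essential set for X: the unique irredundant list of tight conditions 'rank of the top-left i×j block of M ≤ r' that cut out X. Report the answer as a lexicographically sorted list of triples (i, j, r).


Reconstructing r_w from the 21 given conditions:

  R[1]: 0 0 0 0 1 1 1 1 1
  R[2]: 0 0 0 0 1 1 1 1 2
  R[3]: 0 0 0 0 1 2 2 2 3
  R[4]: 0 0 1 1 2 3 3 3 4
  R[5]: 0 0 1 2 3 4 4 4 5
  R[6]: 1 1 2 3 4 5 5 5 6
  R[7]: 1 1 2 3 4 5 5 6 7
  R[8]: 1 1 2 3 4 5 6 7 8
  R[9]: 1 2 3 4 5 6 7 8 9

giving w = (5, 9, 6, 3, 4, 1, 8, 7, 2) via Δ²R.

Fulton essential set (5 of the 22 Rothe cells):

[(2, 8, 1), (3, 4, 0), (5, 2, 0), (7, 7, 5), (8, 2, 1)]


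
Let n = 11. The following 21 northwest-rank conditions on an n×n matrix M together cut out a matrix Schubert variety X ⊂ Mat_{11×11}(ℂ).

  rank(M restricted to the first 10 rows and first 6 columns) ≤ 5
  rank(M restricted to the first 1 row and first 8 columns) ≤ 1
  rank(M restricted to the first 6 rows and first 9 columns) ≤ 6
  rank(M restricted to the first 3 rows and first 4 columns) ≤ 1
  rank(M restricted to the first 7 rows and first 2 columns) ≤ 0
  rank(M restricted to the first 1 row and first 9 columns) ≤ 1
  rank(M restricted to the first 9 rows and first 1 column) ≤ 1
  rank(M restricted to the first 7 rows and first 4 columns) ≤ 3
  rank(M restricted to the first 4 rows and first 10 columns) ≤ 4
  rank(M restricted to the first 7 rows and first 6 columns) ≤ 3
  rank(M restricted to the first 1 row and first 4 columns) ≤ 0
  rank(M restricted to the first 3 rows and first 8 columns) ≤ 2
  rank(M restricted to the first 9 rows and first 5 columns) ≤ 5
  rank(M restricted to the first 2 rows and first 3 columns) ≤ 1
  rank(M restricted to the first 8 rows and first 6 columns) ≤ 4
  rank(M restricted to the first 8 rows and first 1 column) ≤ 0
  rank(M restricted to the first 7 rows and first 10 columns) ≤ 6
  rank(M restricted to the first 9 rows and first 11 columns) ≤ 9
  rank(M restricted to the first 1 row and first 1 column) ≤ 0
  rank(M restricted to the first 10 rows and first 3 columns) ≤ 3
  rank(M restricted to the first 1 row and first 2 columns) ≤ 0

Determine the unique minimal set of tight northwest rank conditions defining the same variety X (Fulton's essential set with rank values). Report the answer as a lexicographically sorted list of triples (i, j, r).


The tightest implied rank at each (i,j), from the 21 conditions:

  row 1: 0 0 0 0 1 1 1 1 1 1 1
  row 2: 0 0 1 1 2 2 2 2 2 2 2
  row 3: 0 0 1 1 2 2 2 2 3 3 3
  row 4: 0 0 1 2 3 3 3 3 4 4 4
  row 5: 0 0 1 2 3 3 4 4 5 5 5
  row 6: 0 0 1 2 3 3 4 5 6 6 6
  row 7: 0 0 1 2 3 3 4 5 6 6 7
  row 8: 0 1 2 3 4 4 5 6 7 7 8
  row 9: 1 2 3 4 5 5 6 7 8 8 9
  row 10: 1 2 3 4 5 5 6 7 8 9 10
  row 11: 1 2 3 4 5 6 7 8 9 10 11

giving w = (5, 3, 9, 4, 7, 8, 11, 2, 1, 10, 6) via Δ²R.

Fulton essential set (8 of the 26 Rothe cells):

[(1, 4, 0), (3, 4, 1), (3, 8, 2), (7, 2, 0), (7, 6, 3), (7, 10, 6), (8, 1, 0), (10, 6, 5)]
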